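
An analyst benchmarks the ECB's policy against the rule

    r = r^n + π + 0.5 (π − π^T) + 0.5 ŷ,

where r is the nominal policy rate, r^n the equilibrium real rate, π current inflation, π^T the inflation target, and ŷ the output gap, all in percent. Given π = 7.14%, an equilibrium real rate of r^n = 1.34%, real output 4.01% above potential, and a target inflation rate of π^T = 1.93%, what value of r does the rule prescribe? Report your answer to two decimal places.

Output 4.01% above potential → ŷ = 4.01.
r = 1.34 + 7.14 + 0.5 × (7.14 − 1.93) + 0.5 × 4.01
   = 1.34 + 7.14 + 2.605 + 2.005 = 13.09

13.09%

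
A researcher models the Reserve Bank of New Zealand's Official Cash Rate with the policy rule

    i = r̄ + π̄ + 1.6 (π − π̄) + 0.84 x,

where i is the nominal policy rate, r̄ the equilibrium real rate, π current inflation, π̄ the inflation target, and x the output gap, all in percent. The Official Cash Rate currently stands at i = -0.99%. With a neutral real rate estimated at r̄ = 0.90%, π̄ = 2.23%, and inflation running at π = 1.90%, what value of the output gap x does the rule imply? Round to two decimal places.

-4.28%

0.84 x = -0.99 − 0.90 − 2.23 − 1.6 × (1.90 − 2.23) = -3.592
x = -3.592 / 0.84 = -4.28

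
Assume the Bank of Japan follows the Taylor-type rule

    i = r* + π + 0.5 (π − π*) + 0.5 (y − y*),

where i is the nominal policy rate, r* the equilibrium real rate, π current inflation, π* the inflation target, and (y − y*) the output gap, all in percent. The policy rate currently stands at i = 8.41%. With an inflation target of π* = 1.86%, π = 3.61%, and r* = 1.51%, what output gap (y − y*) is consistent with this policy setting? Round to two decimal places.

0.5 (y − y*) = 8.41 − 1.51 − 3.61 − 0.5 × (3.61 − 1.86) = 2.415
(y − y*) = 2.415 / 0.5 = 4.83

4.83%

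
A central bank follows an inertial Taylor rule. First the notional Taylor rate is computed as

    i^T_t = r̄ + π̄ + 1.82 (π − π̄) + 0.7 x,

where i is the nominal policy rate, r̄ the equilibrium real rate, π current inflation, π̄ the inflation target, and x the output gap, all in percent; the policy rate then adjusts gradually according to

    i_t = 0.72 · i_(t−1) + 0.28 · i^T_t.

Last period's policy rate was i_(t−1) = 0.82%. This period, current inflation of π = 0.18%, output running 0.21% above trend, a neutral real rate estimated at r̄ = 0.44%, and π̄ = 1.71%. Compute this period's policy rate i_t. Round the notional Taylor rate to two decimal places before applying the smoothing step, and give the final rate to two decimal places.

0.45%

Output 0.21% above potential → x = 0.21.
i^T_t = 0.44 + 1.71 + 1.82 × (0.18 − 1.71) + 0.7 × 0.21
   = 0.44 + 1.71 − 2.7846 + 0.147 = -0.49
i_t = 0.72 × 0.82 + 0.28 × (-0.49) = 0.5904 − 0.1372 = 0.45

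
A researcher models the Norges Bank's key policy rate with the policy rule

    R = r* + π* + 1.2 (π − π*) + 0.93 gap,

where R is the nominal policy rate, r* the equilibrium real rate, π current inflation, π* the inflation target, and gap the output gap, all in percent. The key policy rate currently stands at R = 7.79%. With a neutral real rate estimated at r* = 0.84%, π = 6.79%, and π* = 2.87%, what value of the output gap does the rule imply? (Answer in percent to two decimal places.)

-0.67%

0.93 gap = 7.79 − 0.84 − 2.87 − 1.2 × (6.79 − 2.87) = -0.624
gap = -0.624 / 0.93 = -0.67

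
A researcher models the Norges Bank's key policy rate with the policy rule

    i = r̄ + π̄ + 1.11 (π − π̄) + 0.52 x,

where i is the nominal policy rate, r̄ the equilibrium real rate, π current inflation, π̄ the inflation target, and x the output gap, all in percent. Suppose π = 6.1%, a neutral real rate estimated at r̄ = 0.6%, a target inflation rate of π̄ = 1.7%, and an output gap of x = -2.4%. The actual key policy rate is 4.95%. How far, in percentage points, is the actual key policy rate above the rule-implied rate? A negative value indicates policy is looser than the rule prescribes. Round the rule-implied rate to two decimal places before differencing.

i = 0.6 + 1.7 + 1.11 × (6.1 − 1.7) + 0.52 × (-2.4)
   = 0.6 + 1.7 + 4.884 − 1.248 = 5.94
Deviation = 4.95 − 5.94 = -0.99 pp.

-0.99 pp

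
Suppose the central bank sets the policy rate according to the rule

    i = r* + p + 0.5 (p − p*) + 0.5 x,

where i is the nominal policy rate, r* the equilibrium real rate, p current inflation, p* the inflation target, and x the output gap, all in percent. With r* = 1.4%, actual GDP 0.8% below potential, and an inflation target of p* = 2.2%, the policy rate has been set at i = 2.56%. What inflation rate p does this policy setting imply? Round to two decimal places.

Output 0.8% below potential → x = -0.8.
Collecting p: i = r* + (1 + 0.5) p − 0.5 p* + 0.5 x
1.5 p = 2.56 − 1.4 + 0.5 × 2.2 − 0.5 × (-0.8) = 2.66
p = 2.66 / 1.5 = 1.77

1.77%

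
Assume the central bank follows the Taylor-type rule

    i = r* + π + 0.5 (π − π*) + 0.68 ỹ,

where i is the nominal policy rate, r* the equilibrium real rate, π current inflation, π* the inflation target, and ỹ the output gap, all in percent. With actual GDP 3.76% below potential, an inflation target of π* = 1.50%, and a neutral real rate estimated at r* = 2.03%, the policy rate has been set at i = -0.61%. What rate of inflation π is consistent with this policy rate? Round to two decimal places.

0.44%

Output 3.76% below potential → ỹ = -3.76.
Collecting π: i = r* + (1 + 0.5) π − 0.5 π* + 0.68 ỹ
1.5 π = -0.61 − 2.03 + 0.5 × 1.50 − 0.68 × (-3.76) = 0.6668
π = 0.6668 / 1.5 = 0.44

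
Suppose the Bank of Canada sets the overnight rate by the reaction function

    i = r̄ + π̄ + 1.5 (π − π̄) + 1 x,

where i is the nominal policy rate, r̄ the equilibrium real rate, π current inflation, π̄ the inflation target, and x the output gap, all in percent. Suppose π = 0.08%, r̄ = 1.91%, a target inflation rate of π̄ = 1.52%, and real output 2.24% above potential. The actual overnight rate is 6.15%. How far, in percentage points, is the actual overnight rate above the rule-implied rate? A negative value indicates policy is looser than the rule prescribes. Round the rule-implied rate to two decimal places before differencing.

Output 2.24% above potential → x = 2.24.
i = 1.91 + 1.52 + 1.5 × (0.08 − 1.52) + 1 × 2.24
   = 1.91 + 1.52 − 2.16 + 2.24 = 3.51
Deviation = 6.15 − 3.51 = 2.64 pp.

2.64 pp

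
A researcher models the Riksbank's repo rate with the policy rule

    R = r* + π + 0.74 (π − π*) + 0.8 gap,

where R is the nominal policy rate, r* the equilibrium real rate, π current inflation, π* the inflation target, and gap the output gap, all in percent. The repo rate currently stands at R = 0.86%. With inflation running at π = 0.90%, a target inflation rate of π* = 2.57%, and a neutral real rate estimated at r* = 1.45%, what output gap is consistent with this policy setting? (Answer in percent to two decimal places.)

0.8 gap = 0.86 − 1.45 − 0.90 − 0.74 × (0.90 − 2.57) = -0.2542
gap = -0.2542 / 0.8 = -0.32

-0.32%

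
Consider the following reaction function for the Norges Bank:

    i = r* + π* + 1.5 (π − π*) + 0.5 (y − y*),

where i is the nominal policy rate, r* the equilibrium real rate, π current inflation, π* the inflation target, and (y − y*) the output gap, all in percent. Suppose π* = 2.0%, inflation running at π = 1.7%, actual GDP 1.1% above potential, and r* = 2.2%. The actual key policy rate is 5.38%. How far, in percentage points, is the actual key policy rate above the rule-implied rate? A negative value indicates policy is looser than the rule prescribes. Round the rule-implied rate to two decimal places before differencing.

1.08 pp

Output 1.1% above potential → (y − y*) = 1.1.
i = 2.2 + 2.0 + 1.5 × (1.7 − 2.0) + 0.5 × 1.1
   = 2.2 + 2 − 0.45 + 0.55 = 4.30
Deviation = 5.38 − 4.30 = 1.08 pp.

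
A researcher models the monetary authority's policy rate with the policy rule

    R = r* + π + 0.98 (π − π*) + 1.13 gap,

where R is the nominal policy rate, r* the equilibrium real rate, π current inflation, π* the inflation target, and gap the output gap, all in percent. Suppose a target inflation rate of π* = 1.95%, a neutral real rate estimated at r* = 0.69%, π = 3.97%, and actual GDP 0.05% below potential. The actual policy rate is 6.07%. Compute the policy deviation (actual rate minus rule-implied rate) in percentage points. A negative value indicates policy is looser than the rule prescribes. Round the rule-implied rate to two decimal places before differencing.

-0.51 pp

Output 0.05% below potential → gap = -0.05.
R = 0.69 + 3.97 + 0.98 × (3.97 − 1.95) + 1.13 × (-0.05)
   = 0.69 + 3.97 + 1.9796 − 0.0565 = 6.58
Deviation = 6.07 − 6.58 = -0.51 pp.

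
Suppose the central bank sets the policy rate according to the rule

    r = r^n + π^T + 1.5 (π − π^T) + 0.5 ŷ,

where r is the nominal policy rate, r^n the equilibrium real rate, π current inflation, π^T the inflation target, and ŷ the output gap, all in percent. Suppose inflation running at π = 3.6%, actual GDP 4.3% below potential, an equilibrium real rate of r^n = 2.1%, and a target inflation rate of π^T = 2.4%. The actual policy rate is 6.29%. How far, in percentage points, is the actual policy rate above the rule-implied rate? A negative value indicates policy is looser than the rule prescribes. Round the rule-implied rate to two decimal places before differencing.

2.14 pp

Output 4.3% below potential → ŷ = -4.3.
r = 2.1 + 2.4 + 1.5 × (3.6 − 2.4) + 0.5 × (-4.3)
   = 2.1 + 2.4 + 1.8 − 2.15 = 4.15
Deviation = 6.29 − 4.15 = 2.14 pp.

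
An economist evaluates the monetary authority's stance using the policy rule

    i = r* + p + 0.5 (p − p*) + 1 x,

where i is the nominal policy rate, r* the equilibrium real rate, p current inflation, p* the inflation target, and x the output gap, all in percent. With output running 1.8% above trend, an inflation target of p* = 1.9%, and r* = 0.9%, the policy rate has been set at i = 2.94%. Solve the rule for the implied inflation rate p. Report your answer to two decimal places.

0.79%

Output 1.8% above potential → x = 1.8.
Collecting p: i = r* + (1 + 0.5) p − 0.5 p* + 1 x
1.5 p = 2.94 − 0.9 + 0.5 × 1.9 − 1 × 1.8 = 1.19
p = 1.19 / 1.5 = 0.79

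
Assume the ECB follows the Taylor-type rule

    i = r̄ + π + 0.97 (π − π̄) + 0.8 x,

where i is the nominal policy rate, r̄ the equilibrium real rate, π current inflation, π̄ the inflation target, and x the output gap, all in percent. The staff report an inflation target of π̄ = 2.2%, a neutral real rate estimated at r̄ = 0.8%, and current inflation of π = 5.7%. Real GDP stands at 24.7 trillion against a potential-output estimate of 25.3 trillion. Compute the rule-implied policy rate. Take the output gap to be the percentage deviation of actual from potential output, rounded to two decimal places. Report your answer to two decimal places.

Output gap = 100 × (24.7 − 25.3) / 25.3 = -2.37%.
i = 0.80 + 5.70 + 0.97 × (5.70 − 2.20) + 0.8 × (-2.37)
   = 0.80 + 5.7 + 3.395 − 1.896 = 8.00

8.00%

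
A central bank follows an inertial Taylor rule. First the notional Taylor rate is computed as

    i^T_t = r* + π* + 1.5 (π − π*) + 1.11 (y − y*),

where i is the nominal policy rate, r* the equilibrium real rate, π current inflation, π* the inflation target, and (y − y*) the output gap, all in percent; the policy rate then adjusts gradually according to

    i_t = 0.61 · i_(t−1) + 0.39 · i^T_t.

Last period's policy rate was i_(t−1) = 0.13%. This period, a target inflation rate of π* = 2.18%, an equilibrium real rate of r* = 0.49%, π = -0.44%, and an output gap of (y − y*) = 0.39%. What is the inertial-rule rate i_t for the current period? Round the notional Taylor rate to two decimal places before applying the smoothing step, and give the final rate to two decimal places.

i^T_t = 0.49 + 2.18 + 1.5 × (-0.44 − 2.18) + 1.11 × 0.39
   = 0.49 + 2.18 − 3.93 + 0.4329 = -0.83
i_t = 0.61 × 0.13 + 0.39 × (-0.83) = 0.0793 − 0.3237 = -0.24

-0.24%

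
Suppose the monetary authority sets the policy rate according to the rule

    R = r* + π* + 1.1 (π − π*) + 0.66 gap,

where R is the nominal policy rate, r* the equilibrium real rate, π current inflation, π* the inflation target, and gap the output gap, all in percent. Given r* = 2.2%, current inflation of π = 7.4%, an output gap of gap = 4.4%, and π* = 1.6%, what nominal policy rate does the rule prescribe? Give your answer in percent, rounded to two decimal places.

13.08%

R = 2.2 + 1.6 + 1.1 × (7.4 − 1.6) + 0.66 × 4.4
   = 2.2 + 1.6 + 6.38 + 2.904 = 13.08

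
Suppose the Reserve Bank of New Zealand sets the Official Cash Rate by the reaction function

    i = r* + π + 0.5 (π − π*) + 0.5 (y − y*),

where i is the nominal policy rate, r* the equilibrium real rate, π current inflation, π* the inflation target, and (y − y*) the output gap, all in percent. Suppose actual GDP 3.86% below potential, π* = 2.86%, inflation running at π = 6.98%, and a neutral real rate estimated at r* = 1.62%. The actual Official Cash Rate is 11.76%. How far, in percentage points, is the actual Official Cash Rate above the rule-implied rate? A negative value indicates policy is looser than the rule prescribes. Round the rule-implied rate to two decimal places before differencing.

Output 3.86% below potential → (y − y*) = -3.86.
i = 1.62 + 6.98 + 0.5 × (6.98 − 2.86) + 0.5 × (-3.86)
   = 1.62 + 6.98 + 2.06 − 1.93 = 8.73
Deviation = 11.76 − 8.73 = 3.03 pp.

3.03 pp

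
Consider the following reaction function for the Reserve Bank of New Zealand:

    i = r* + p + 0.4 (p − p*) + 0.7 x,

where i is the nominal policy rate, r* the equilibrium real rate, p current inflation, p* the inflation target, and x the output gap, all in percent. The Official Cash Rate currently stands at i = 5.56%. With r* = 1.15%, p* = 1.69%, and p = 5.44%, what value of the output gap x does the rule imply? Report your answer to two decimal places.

0.7 x = 5.56 − 1.15 − 5.44 − 0.4 × (5.44 − 1.69) = -2.53
x = -2.53 / 0.7 = -3.61

-3.61%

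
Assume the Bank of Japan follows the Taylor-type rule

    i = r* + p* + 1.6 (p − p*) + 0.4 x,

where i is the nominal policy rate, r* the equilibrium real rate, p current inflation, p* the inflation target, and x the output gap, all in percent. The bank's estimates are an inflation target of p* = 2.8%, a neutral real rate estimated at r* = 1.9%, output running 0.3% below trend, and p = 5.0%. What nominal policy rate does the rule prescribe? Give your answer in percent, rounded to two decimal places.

Output 0.3% below potential → x = -0.3.
i = 1.9 + 2.8 + 1.6 × (5.0 − 2.8) + 0.4 × (-0.3)
   = 1.9 + 2.8 + 3.52 − 0.12 = 8.10

8.10%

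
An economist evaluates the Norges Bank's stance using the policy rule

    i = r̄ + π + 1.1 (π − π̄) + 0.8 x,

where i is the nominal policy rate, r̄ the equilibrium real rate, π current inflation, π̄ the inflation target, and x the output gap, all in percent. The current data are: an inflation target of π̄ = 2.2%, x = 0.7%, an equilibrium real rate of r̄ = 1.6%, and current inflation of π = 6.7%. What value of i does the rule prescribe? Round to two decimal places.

13.81%

i = 1.6 + 6.7 + 1.1 × (6.7 − 2.2) + 0.8 × 0.7
   = 1.6 + 6.7 + 4.95 + 0.56 = 13.81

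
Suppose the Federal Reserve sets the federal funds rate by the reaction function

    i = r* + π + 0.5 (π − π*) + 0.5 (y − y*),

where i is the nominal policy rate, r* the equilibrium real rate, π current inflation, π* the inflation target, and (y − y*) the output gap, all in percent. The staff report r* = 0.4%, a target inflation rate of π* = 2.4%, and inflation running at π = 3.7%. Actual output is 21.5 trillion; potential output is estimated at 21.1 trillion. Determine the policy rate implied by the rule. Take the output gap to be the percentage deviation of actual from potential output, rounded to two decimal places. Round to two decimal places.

5.70%

Output gap = 100 × (21.5 − 21.1) / 21.1 = 1.90%.
i = 0.40 + 3.70 + 0.5 × (3.70 − 2.40) + 0.5 × 1.90
   = 0.40 + 3.7 + 0.65 + 0.95 = 5.70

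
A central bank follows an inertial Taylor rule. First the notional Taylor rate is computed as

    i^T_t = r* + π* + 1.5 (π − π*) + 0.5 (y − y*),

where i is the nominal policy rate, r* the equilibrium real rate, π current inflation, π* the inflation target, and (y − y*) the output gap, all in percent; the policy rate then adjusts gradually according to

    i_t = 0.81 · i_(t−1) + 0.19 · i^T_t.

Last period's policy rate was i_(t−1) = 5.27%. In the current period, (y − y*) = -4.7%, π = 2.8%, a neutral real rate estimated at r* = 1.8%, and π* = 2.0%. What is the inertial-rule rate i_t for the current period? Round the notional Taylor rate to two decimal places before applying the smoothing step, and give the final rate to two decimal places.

4.77%

i^T_t = 1.8 + 2.0 + 1.5 × (2.8 − 2.0) + 0.5 × (-4.7)
   = 1.8 + 2 + 1.2 − 2.35 = 2.65
i_t = 0.81 × 5.27 + 0.19 × 2.65 = 4.2687 + 0.5035 = 4.77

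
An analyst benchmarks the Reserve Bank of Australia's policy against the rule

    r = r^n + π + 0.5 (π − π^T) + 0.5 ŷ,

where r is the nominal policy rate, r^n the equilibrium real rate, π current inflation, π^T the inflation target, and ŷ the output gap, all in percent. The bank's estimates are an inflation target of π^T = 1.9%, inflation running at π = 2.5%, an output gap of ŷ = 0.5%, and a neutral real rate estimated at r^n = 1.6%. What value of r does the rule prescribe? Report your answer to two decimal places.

4.65%

r = 1.6 + 2.5 + 0.5 × (2.5 − 1.9) + 0.5 × 0.5
   = 1.6 + 2.5 + 0.3 + 0.25 = 4.65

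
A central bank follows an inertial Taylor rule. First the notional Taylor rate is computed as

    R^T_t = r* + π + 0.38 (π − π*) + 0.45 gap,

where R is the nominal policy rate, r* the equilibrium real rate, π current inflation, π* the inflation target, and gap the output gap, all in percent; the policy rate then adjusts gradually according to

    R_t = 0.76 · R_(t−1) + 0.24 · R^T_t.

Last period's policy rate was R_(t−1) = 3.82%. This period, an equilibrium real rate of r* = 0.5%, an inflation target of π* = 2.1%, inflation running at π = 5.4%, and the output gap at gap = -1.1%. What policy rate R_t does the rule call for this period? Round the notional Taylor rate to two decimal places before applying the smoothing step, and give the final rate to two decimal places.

R^T_t = 0.5 + 5.4 + 0.38 × (5.4 − 2.1) + 0.45 × (-1.1)
   = 0.5 + 5.4 + 1.254 − 0.495 = 6.66
R_t = 0.76 × 3.82 + 0.24 × 6.66 = 2.9032 + 1.5984 = 4.50

4.50%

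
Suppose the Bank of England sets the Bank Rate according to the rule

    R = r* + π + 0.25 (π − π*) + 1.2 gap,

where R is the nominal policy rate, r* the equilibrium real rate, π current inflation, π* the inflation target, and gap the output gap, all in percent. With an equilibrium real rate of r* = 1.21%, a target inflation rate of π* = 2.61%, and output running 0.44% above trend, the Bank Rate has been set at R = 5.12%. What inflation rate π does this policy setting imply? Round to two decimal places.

3.23%

Output 0.44% above potential → gap = 0.44.
Collecting π: R = r* + (1 + 0.25) π − 0.25 π* + 1.2 gap
1.25 π = 5.12 − 1.21 + 0.25 × 2.61 − 1.2 × 0.44 = 4.0345
π = 4.0345 / 1.25 = 3.23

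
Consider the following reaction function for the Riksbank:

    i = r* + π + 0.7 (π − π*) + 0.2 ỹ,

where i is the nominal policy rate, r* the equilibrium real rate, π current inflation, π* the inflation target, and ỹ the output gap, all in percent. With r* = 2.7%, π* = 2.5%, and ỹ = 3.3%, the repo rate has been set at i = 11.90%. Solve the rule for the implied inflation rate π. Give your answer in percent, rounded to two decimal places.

Collecting π: i = r* + (1 + 0.7) π − 0.7 π* + 0.2 ỹ
1.7 π = 11.90 − 2.7 + 0.7 × 2.5 − 0.2 × 3.3 = 10.29
π = 10.29 / 1.7 = 6.05

6.05%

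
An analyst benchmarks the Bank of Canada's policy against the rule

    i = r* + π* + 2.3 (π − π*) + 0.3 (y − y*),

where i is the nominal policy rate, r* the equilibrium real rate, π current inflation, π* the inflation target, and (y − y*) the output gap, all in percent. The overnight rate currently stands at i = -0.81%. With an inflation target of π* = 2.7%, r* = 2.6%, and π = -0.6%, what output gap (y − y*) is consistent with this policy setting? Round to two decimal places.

0.3 (y − y*) = -0.81 − 2.6 − 2.7 − 2.3 × ((-0.6) − 2.7) = 1.48
(y − y*) = 1.48 / 0.3 = 4.93

4.93%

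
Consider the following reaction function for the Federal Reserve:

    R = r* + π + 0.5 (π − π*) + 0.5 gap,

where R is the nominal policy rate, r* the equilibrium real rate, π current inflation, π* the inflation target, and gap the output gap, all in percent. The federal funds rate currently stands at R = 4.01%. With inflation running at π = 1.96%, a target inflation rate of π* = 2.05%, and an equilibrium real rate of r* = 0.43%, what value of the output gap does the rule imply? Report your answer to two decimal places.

3.33%

0.5 gap = 4.01 − 0.43 − 1.96 − 0.5 × (1.96 − 2.05) = 1.665
gap = 1.665 / 0.5 = 3.33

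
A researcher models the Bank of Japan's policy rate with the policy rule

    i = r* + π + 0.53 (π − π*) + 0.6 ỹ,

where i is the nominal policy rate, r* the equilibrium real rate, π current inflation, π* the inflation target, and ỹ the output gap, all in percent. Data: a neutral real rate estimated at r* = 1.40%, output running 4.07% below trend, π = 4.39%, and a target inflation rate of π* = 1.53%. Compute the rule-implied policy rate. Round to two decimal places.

4.86%

Output 4.07% below potential → ỹ = -4.07.
i = 1.40 + 4.39 + 0.53 × (4.39 − 1.53) + 0.6 × (-4.07)
   = 1.40 + 4.39 + 1.5158 − 2.442 = 4.86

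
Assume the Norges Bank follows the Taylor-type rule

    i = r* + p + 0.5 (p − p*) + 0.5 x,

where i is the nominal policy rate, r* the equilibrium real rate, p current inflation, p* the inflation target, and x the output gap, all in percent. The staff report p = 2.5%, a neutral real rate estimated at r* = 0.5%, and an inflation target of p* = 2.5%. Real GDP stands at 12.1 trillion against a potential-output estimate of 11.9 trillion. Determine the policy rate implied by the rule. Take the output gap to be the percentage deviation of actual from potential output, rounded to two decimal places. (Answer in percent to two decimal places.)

3.84%

Output gap = 100 × (12.1 − 11.9) / 11.9 = 1.68%.
i = 0.50 + 2.50 + 0.5 × (2.50 − 2.50) + 0.5 × 1.68
   = 0.50 + 2.5 + 0 + 0.84 = 3.84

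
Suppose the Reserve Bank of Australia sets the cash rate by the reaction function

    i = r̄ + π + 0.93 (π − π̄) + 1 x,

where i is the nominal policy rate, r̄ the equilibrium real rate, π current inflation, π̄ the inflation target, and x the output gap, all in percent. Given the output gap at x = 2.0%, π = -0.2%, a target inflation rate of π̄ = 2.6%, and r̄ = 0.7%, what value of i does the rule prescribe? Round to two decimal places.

-0.10%

i = 0.7 + (-0.2) + 0.93 × (-0.2 − 2.6) + 1 × 2.0
   = 0.7 − 0.2 − 2.604 + 2 = -0.10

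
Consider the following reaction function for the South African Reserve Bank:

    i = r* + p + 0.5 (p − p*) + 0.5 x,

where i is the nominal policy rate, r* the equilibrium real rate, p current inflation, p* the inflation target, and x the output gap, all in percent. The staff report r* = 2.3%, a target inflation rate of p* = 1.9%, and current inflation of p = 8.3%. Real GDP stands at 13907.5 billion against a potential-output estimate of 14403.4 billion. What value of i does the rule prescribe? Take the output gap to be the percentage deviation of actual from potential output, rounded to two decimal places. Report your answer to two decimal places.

12.08%

Output gap = 100 × (13907.5 − 14403.4) / 14403.4 = -3.44%.
i = 2.30 + 8.30 + 0.5 × (8.30 − 1.90) + 0.5 × (-3.44)
   = 2.30 + 8.3 + 3.2 − 1.72 = 12.08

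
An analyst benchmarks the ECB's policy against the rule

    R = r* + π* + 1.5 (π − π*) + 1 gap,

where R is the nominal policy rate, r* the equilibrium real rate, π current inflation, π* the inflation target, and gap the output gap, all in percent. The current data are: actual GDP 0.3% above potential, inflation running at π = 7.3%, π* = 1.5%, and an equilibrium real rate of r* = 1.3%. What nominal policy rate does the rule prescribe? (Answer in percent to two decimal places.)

11.80%

Output 0.3% above potential → gap = 0.3.
R = 1.3 + 1.5 + 1.5 × (7.3 − 1.5) + 1 × 0.3
   = 1.3 + 1.5 + 8.7 + 0.3 = 11.80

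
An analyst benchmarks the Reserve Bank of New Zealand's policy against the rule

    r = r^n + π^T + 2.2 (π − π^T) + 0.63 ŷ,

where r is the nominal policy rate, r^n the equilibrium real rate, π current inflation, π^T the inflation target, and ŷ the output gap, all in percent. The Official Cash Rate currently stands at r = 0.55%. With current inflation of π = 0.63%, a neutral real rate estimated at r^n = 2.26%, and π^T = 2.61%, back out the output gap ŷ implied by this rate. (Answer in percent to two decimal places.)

0.63 ŷ = 0.55 − 2.26 − 2.61 − 2.2 × (0.63 − 2.61) = 0.036
ŷ = 0.036 / 0.63 = 0.06

0.06%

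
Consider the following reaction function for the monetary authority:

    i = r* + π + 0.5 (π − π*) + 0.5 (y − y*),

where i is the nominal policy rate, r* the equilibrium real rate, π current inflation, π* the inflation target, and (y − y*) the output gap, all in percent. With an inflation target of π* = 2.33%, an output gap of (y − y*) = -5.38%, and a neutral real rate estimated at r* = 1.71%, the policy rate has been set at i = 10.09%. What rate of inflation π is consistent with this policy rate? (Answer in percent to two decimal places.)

8.16%

Collecting π: i = r* + (1 + 0.5) π − 0.5 π* + 0.5 (y − y*)
1.5 π = 10.09 − 1.71 + 0.5 × 2.33 − 0.5 × (-5.38) = 12.235
π = 12.235 / 1.5 = 8.16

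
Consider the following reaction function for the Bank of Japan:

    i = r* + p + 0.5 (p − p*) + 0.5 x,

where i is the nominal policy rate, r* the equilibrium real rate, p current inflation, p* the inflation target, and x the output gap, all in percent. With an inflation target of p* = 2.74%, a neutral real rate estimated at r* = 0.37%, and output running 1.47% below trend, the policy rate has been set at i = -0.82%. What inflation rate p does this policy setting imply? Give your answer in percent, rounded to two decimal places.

Output 1.47% below potential → x = -1.47.
Collecting p: i = r* + (1 + 0.5) p − 0.5 p* + 0.5 x
1.5 p = -0.82 − 0.37 + 0.5 × 2.74 − 0.5 × (-1.47) = 0.915
p = 0.915 / 1.5 = 0.61

0.61%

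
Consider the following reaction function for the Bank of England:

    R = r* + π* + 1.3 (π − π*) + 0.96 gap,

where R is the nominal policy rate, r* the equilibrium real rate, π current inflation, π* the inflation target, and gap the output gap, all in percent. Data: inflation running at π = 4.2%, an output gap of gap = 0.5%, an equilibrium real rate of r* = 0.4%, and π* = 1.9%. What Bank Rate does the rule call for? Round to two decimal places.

R = 0.4 + 1.9 + 1.3 × (4.2 − 1.9) + 0.96 × 0.5
   = 0.4 + 1.9 + 2.99 + 0.48 = 5.77

5.77%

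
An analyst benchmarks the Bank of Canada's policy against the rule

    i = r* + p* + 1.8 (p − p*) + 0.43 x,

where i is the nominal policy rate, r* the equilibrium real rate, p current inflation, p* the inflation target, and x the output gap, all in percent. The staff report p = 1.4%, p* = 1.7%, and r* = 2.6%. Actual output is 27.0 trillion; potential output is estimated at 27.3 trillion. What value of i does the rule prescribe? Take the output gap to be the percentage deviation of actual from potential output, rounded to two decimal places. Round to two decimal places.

Output gap = 100 × (27.0 − 27.3) / 27.3 = -1.10%.
i = 2.60 + 1.70 + 1.8 × (1.40 − 1.70) + 0.43 × (-1.10)
   = 2.60 + 1.7 − 0.54 − 0.473 = 3.29

3.29%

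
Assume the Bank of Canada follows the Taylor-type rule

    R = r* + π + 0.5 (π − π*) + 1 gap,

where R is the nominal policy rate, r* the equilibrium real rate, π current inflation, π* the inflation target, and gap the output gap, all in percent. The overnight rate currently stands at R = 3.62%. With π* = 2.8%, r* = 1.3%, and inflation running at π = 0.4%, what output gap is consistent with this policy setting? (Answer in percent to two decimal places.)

1 gap = 3.62 − 1.3 − 0.4 − 0.5 × (0.4 − 2.8) = 3.12
gap = 3.12 / 1 = 3.12

3.12%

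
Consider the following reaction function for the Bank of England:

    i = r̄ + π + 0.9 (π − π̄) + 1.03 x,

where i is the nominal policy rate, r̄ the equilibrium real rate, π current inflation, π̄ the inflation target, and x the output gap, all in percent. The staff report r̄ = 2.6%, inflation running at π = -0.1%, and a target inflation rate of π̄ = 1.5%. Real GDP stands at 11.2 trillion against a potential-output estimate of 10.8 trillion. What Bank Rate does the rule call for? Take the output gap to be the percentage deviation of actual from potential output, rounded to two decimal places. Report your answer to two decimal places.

4.87%

Output gap = 100 × (11.2 − 10.8) / 10.8 = 3.70%.
i = 2.60 + (-0.10) + 0.9 × (-0.10 − 1.50) + 1.03 × 3.70
   = 2.60 − 0.1 − 1.44 + 3.811 = 4.87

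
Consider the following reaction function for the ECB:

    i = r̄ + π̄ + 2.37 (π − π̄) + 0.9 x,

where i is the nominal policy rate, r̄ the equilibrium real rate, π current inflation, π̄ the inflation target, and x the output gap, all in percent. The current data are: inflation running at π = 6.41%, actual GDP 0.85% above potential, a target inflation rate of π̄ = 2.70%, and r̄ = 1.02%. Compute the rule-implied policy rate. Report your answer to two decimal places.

13.28%

Output 0.85% above potential → x = 0.85.
i = 1.02 + 2.70 + 2.37 × (6.41 − 2.70) + 0.9 × 0.85
   = 1.02 + 2.7 + 8.7927 + 0.765 = 13.28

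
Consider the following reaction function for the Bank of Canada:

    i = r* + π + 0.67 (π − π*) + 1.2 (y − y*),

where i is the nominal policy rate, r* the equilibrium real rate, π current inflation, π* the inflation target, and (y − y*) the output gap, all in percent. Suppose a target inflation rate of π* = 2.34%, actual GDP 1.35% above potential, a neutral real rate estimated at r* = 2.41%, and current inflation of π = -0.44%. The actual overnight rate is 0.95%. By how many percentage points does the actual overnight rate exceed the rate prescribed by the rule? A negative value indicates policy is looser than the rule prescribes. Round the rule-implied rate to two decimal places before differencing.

Output 1.35% above potential → (y − y*) = 1.35.
i = 2.41 + (-0.44) + 0.67 × (-0.44 − 2.34) + 1.2 × 1.35
   = 2.41 − 0.44 − 1.8626 + 1.62 = 1.73
Deviation = 0.95 − 1.73 = -0.78 pp.

-0.78 pp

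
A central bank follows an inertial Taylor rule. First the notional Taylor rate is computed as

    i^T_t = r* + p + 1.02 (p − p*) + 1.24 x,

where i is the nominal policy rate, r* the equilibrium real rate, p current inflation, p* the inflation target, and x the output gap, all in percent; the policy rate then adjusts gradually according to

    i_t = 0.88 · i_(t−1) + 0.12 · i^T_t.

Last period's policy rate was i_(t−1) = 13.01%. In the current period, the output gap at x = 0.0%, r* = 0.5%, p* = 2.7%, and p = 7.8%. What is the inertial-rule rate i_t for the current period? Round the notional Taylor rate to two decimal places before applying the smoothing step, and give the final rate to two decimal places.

i^T_t = 0.5 + 7.8 + 1.02 × (7.8 − 2.7) + 1.24 × 0.0
   = 0.5 + 7.8 + 5.202 + 0 = 13.50
i_t = 0.88 × 13.01 + 0.12 × 13.50 = 11.4488 + 1.62 = 13.07

13.07%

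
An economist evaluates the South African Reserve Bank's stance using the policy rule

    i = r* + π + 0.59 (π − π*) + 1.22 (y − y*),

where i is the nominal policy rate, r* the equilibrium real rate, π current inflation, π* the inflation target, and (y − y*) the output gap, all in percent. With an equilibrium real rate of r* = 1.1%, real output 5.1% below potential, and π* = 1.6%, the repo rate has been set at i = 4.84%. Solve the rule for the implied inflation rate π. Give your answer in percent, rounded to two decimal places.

Output 5.1% below potential → (y − y*) = -5.1.
Collecting π: i = r* + (1 + 0.59) π − 0.59 π* + 1.22 (y − y*)
1.59 π = 4.84 − 1.1 + 0.59 × 1.6 − 1.22 × (-5.1) = 10.906
π = 10.906 / 1.59 = 6.86

6.86%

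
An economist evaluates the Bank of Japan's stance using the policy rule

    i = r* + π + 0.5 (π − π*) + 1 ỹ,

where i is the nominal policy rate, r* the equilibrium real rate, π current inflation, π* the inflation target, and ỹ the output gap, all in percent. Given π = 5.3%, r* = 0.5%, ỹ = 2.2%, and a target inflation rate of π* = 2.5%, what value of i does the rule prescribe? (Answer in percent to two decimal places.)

i = 0.5 + 5.3 + 0.5 × (5.3 − 2.5) + 1 × 2.2
   = 0.5 + 5.3 + 1.4 + 2.2 = 9.40

9.40%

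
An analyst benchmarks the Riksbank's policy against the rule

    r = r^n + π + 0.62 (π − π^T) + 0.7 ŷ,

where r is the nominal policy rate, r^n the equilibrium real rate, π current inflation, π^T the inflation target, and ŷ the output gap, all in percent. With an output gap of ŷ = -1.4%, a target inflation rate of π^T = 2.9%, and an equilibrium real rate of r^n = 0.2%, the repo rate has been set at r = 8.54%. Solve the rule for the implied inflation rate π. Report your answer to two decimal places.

6.86%

Collecting π: r = r^n + (1 + 0.62) π − 0.62 π^T + 0.7 ŷ
1.62 π = 8.54 − 0.2 + 0.62 × 2.9 − 0.7 × (-1.4) = 11.118
π = 11.118 / 1.62 = 6.86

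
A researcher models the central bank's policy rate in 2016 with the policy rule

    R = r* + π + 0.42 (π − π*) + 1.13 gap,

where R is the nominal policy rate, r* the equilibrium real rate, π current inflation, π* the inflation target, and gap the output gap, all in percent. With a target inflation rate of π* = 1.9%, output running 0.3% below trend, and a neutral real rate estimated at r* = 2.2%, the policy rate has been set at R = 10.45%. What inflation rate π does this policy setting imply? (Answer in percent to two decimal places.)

Output 0.3% below potential → gap = -0.3.
Collecting π: R = r* + (1 + 0.42) π − 0.42 π* + 1.13 gap
1.42 π = 10.45 − 2.2 + 0.42 × 1.9 − 1.13 × (-0.3) = 9.387
π = 9.387 / 1.42 = 6.61

6.61%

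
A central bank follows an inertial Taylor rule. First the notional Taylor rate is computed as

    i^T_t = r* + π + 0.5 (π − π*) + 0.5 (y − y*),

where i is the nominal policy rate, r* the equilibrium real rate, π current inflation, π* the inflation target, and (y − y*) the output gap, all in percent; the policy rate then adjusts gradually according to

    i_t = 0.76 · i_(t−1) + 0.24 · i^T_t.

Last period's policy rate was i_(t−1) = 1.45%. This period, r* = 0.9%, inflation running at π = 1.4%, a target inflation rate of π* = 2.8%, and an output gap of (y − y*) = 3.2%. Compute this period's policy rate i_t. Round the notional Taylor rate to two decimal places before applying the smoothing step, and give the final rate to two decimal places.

i^T_t = 0.9 + 1.4 + 0.5 × (1.4 − 2.8) + 0.5 × 3.2
   = 0.9 + 1.4 − 0.7 + 1.6 = 3.20
i_t = 0.76 × 1.45 + 0.24 × 3.20 = 1.102 + 0.768 = 1.87

1.87%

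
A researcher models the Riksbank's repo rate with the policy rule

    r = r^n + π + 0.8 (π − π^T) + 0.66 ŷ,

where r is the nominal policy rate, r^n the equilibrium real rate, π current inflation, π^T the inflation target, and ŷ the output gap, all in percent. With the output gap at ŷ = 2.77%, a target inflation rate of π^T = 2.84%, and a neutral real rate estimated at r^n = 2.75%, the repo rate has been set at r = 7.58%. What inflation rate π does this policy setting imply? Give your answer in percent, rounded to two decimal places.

Collecting π: r = r^n + (1 + 0.8) π − 0.8 π^T + 0.66 ŷ
1.8 π = 7.58 − 2.75 + 0.8 × 2.84 − 0.66 × 2.77 = 5.2738
π = 5.2738 / 1.8 = 2.93

2.93%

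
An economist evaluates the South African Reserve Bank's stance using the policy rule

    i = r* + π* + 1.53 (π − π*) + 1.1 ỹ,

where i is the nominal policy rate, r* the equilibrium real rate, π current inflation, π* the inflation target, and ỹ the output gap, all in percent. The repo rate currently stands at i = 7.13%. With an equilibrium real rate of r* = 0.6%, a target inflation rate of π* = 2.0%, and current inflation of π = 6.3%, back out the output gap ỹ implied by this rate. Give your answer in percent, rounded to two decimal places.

-1.86%

1.1 ỹ = 7.13 − 0.6 − 2.0 − 1.53 × (6.3 − 2.0) = -2.049
ỹ = -2.049 / 1.1 = -1.86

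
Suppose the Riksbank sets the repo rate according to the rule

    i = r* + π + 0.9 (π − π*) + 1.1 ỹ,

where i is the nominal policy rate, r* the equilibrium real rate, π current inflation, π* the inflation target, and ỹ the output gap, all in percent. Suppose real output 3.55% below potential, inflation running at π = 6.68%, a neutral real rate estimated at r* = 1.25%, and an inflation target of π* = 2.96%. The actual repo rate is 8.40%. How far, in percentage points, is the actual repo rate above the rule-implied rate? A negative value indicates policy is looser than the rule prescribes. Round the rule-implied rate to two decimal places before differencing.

Output 3.55% below potential → ỹ = -3.55.
i = 1.25 + 6.68 + 0.9 × (6.68 − 2.96) + 1.1 × (-3.55)
   = 1.25 + 6.68 + 3.348 − 3.905 = 7.37
Deviation = 8.40 − 7.37 = 1.03 pp.

1.03 pp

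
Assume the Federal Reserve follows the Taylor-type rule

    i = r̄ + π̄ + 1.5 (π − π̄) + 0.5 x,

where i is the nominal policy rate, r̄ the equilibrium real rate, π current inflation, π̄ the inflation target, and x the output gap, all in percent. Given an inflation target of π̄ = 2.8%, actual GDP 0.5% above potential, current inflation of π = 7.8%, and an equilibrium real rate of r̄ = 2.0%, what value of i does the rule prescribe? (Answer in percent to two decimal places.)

Output 0.5% above potential → x = 0.5.
i = 2.0 + 2.8 + 1.5 × (7.8 − 2.8) + 0.5 × 0.5
   = 2.0 + 2.8 + 7.5 + 0.25 = 12.55

12.55%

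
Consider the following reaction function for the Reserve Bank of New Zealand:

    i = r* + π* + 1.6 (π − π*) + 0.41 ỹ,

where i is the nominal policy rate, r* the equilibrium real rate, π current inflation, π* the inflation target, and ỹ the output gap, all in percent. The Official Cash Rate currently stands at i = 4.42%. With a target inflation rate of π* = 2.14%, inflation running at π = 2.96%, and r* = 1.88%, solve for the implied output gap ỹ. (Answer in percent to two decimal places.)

0.41 ỹ = 4.42 − 1.88 − 2.14 − 1.6 × (2.96 − 2.14) = -0.912
ỹ = -0.912 / 0.41 = -2.22

-2.22%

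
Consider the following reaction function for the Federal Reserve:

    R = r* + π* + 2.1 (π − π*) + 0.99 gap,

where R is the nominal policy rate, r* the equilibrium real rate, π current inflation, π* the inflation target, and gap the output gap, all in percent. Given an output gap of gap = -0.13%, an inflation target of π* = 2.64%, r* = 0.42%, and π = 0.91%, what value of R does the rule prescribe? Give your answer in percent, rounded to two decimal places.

R = 0.42 + 2.64 + 2.1 × (0.91 − 2.64) + 0.99 × (-0.13)
   = 0.42 + 2.64 − 3.633 − 0.1287 = -0.70

-0.70%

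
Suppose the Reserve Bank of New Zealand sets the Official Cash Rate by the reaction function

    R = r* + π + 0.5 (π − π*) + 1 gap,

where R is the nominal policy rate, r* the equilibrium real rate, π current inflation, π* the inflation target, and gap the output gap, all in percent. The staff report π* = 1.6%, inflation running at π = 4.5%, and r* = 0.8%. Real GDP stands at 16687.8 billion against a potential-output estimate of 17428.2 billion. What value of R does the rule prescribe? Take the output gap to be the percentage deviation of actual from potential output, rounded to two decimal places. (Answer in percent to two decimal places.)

Output gap = 100 × (16687.8 − 17428.2) / 17428.2 = -4.25%.
R = 0.80 + 4.50 + 0.5 × (4.50 − 1.60) + 1 × (-4.25)
   = 0.80 + 4.5 + 1.45 − 4.25 = 2.50

2.50%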